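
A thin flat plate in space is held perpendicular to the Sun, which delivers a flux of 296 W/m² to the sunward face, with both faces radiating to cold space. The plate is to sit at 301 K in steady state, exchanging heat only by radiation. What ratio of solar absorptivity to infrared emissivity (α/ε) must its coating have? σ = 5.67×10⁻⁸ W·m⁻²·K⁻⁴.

Balance: αS·A = εσ·2A·T⁴ ⇒ α/ε = 2σT⁴/S.
α/ε = 2·5.67×10⁻⁸·(301)⁴/296 = 2·5.67×10⁻⁸·8.209×10⁹/296.

α/ε ≈ 3.14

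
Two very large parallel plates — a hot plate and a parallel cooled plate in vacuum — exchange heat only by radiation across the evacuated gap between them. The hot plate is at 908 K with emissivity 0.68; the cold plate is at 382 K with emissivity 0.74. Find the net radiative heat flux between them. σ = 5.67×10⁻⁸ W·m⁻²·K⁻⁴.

q ≈ 20500 W/m²

For two infinite grey parallel plates, q = σ(T₁⁴ − T₂⁴)/(1/ε₁ + 1/ε₂ − 1).
T₁⁴ − T₂⁴ = 6.797×10¹¹ − 2.129×10¹⁰ = 6.584×10¹¹ K⁴.
1/ε₁ + 1/ε₂ − 1 = 1.471 + 1.351 − 1 = 1.822.
q = 5.67×10⁻⁸ × 6.584×10¹¹ / 1.822.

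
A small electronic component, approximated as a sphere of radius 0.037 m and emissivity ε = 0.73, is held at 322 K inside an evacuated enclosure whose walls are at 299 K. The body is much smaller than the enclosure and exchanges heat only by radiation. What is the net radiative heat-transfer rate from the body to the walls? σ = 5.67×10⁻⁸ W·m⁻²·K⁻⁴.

For a small grey body in a large enclosure: P_net = εσA(T_body⁴ − T_wall⁴).
A = 4πr² = 0.01720 m²; T_body⁴ − T_wall⁴ = 1.075×10¹⁰ − 7.993×10⁹ = 2.758×10⁹ K⁴.
|P_net| = 0.73·5.67×10⁻⁸·0.01720·2.758×10⁹.

P_net ≈ 1.96 W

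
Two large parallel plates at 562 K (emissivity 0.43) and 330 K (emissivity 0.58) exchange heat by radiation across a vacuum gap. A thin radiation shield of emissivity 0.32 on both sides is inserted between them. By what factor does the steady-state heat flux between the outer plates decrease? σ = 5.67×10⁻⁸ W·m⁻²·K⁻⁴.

Without shield: q₀ = σΔ(T⁴)/(1/ε₁+1/ε₂−1) with denominator 3.050.
With shield the two gaps are in series; the resistances add: (1/ε₁+1/ε_s−1)+(1/ε_s+1/ε₂−1) = 4.451+3.849 = 8.300.
Heat-flux ratio q₀/q = 8.300/3.050.

factor ≈ 2.72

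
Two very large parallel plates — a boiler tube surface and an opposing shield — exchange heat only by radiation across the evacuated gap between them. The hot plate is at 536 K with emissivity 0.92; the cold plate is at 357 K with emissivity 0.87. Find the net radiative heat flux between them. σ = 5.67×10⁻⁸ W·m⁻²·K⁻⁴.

q ≈ 3040 W/m²

For two infinite grey parallel plates, q = σ(T₁⁴ − T₂⁴)/(1/ε₁ + 1/ε₂ − 1).
T₁⁴ − T₂⁴ = 8.254×10¹⁰ − 1.624×10¹⁰ = 6.630×10¹⁰ K⁴.
1/ε₁ + 1/ε₂ − 1 = 1.087 + 1.149 − 1 = 1.236.
q = 5.67×10⁻⁸ × 6.630×10¹⁰ / 1.236.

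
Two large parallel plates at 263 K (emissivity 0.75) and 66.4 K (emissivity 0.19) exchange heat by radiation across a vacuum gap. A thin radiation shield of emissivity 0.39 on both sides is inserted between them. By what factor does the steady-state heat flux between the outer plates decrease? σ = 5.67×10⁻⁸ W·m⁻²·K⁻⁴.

Without shield: q₀ = σΔ(T⁴)/(1/ε₁+1/ε₂−1) with denominator 5.596.
With shield the two gaps are in series; the resistances add: (1/ε₁+1/ε_s−1)+(1/ε_s+1/ε₂−1) = 2.897+6.827 = 9.725.
Heat-flux ratio q₀/q = 9.725/5.596.

factor ≈ 1.74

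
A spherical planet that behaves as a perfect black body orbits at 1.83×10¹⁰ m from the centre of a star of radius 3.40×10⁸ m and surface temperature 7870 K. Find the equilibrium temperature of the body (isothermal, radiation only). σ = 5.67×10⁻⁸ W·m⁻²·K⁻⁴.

T ≈ 759 K

The star's surface emits σT_*⁴; at distance d the flux is S = σT_*⁴(R_*/d)².
S = 5.67×10⁻⁸·(7870)⁴·(3.40×10⁸/1.83×10¹⁰)² = 75080 W/m².
For an isothermal sphere T⁴ = (1−a)S/(4σ) = 3.311×10¹¹ K⁴.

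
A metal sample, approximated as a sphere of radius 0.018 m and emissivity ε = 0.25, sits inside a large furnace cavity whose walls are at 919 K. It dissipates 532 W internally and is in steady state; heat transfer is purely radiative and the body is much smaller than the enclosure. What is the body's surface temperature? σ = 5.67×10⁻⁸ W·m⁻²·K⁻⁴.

For a small grey body in a large enclosure, net radiated power = εσA(T⁴ − T_w⁴).
Steady state: P = εσA(T⁴ − T_w⁴) with A = 4πr² = 0.004072 m².
T⁴ = P/(εσA) + T_w⁴ = 532/(0.25·5.67×10⁻⁸·0.004072) + (919)⁴
    = 9.218×10¹² + 7.133×10¹¹ = 9.931×10¹² K⁴.

T ≈ 1780 K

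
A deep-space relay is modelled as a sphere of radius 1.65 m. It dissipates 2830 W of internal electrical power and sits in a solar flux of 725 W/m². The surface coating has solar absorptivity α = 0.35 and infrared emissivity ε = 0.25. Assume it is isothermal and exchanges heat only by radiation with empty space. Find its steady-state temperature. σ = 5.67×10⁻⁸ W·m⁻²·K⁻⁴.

At steady state, absorbed solar power + internal power = radiated power.
Absorbed: α·S·A_cross = 0.35·725·8.553 = 2170 W (cross-section πr²).
Total input = 2170 + 2830 = 5000 W.
Radiated: εσ·A_surf·T⁴ with A_surf = 4πr² = 34.21 m².
T⁴ = 5000/(0.25·5.67×10⁻⁸·34.21) = 1.031×10¹⁰ K⁴.

T ≈ 319 K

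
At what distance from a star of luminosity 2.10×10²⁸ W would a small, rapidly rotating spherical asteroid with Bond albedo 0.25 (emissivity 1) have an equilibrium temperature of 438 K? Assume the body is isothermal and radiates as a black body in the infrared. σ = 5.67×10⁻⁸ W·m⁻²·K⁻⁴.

For an isothermal black-emitting sphere, (1−a)S·πr² = σ·4πr²·T⁴ ⇒ S = 4σT⁴/(1−a).
S = 4·5.67×10⁻⁸·(438)⁴/0.750 = 11130 W/m².
Flux falls as S = L/(4πd²), so d = √(L/(4πS)) = √(2.10×10²⁸/(4π·11130)).

d ≈ 3.87×10¹¹ m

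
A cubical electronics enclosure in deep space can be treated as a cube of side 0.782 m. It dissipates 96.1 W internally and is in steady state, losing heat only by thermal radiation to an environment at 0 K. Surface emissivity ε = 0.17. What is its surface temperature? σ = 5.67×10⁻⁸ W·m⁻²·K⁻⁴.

T ≈ 228 K

Steady state: internal power = radiated power, P = εσA T⁴.
Radiating area A = 6L² = 3.669 m².
T⁴ = P/(εσA) = 96.1/(0.17·5.67×10⁻⁸·3.669) = 2.717×10⁹ K⁴.
T = (2.717×10⁹)^(1/4).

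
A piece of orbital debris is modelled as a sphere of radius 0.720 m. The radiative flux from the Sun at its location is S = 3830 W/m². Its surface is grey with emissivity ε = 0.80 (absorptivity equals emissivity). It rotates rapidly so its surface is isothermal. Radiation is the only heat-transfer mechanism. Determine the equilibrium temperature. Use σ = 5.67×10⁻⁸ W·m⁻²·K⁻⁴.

T ≈ 360 K

At equilibrium, absorbed power = emitted power.
Absorbing cross-section = πr² = 1.629 m²; emitting surface = 4πr² = 6.514 m² (ratio 4).
εS·A_cross = εσ·A_surf·T⁴  ⇒  T⁴ = S/(4σ)   (ε cancels).
T⁴ = 3830/(4·5.67×10⁻⁸) = 1.689×10¹⁰ K⁴.
T = (1.689×10¹⁰)^(1/4).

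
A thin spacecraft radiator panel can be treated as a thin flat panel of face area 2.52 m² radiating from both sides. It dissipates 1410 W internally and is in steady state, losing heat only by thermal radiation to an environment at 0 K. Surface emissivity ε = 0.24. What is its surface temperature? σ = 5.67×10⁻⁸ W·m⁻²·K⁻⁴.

Steady state: internal power = radiated power, P = εσA T⁴.
Radiating area A = 2·2.52 = 5.040 m².
T⁴ = P/(εσA) = 1410/(0.24·5.67×10⁻⁸·5.040) = 2.056×10¹⁰ K⁴.
T = (2.056×10¹⁰)^(1/4).

T ≈ 379 K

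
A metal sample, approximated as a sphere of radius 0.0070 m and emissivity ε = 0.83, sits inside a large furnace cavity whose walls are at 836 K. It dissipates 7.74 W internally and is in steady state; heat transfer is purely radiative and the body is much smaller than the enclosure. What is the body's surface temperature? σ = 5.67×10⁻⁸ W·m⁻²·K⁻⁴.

For a small grey body in a large enclosure, net radiated power = εσA(T⁴ − T_w⁴).
Steady state: P = εσA(T⁴ − T_w⁴) with A = 4πr² = 6.158×10⁻⁴ m².
T⁴ = P/(εσA) + T_w⁴ = 7.74/(0.83·5.67×10⁻⁸·6.158×10⁻⁴) + (836)⁴
    = 2.671×10¹¹ + 4.885×10¹¹ = 7.556×10¹¹ K⁴.

T ≈ 932 K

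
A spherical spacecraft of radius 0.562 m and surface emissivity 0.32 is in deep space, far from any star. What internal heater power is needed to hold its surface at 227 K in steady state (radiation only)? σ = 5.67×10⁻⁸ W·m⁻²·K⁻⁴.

P = εσ·4πr²·T⁴.
4πr² = 3.969 m²; T⁴ = 2.655×10⁹ K⁴.
P = 0.32·5.67×10⁻⁸·3.969·2.655×10⁹.

P ≈ 191 W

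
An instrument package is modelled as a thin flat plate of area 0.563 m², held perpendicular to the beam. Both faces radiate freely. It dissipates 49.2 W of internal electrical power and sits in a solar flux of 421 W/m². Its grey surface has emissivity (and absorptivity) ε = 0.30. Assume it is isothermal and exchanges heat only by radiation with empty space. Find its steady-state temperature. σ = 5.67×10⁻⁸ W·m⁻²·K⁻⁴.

T ≈ 282 K

At steady state, absorbed solar power + internal power = radiated power.
Absorbed: α·S·A_cross = 0.30·421·0.5630 = 71.11 W (cross-section A).
Total input = 71.11 + 49.2 = 120.3 W.
Radiated: εσ·A_surf·T⁴ with A_surf = 2A = 1.126 m².
T⁴ = 120.3/(0.30·5.67×10⁻⁸·1.126) = 6.281×10⁹ K⁴.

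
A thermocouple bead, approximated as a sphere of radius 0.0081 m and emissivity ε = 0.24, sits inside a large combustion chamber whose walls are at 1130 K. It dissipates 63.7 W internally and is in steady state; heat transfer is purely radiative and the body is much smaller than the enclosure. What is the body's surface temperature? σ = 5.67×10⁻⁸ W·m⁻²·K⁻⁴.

For a small grey body in a large enclosure, net radiated power = εσA(T⁴ − T_w⁴).
Steady state: P = εσA(T⁴ − T_w⁴) with A = 4πr² = 8.245×10⁻⁴ m².
T⁴ = P/(εσA) + T_w⁴ = 63.7/(0.24·5.67×10⁻⁸·8.245×10⁻⁴) + (1130)⁴
    = 5.678×10¹² + 1.630×10¹² = 7.308×10¹² K⁴.

T ≈ 1640 K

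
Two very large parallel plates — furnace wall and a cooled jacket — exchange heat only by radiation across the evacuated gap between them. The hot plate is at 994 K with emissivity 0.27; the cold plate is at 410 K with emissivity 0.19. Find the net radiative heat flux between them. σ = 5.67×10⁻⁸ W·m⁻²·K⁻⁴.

For two infinite grey parallel plates, q = σ(T₁⁴ − T₂⁴)/(1/ε₁ + 1/ε₂ − 1).
T₁⁴ − T₂⁴ = 9.762×10¹¹ − 2.826×10¹⁰ = 9.480×10¹¹ K⁴.
1/ε₁ + 1/ε₂ − 1 = 3.704 + 5.263 − 1 = 7.967.
q = 5.67×10⁻⁸ × 9.480×10¹¹ / 7.967.

q ≈ 6750 W/m²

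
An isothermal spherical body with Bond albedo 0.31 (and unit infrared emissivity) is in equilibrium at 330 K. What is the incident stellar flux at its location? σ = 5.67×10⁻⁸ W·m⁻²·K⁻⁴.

(1−a)S·πr² = σ·4πr²·T⁴ ⇒ S = 4σT⁴/(1−a).
S = 4·5.67×10⁻⁸·1.186×10¹⁰/0.690.

S ≈ 3900 W/m²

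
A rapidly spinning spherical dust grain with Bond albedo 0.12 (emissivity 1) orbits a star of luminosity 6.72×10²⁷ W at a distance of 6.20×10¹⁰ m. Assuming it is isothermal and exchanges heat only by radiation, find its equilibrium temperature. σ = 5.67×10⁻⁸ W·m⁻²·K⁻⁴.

First find the stellar flux at distance d: S = L/(4πd²) = 6.72×10²⁷/(4π·(6.20×10¹⁰)²) = 1.391×10⁵ W/m².
For an isothermal sphere, absorbed (1−a)S·πr² = emitted σ·4πr²·T⁴, so T⁴ = (1−a)S/(4σ).
T⁴ = 0.880·1.391×10⁵/(4·5.67×10⁻⁸) = 5.398×10¹¹ K⁴.

T ≈ 857 K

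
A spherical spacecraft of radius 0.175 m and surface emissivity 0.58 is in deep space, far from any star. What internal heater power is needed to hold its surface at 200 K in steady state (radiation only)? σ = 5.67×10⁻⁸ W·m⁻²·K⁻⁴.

P ≈ 20.2 W

P = εσ·4πr²·T⁴.
4πr² = 0.3848 m²; T⁴ = 1.600×10⁹ K⁴.
P = 0.58·5.67×10⁻⁸·0.3848·1.600×10⁹.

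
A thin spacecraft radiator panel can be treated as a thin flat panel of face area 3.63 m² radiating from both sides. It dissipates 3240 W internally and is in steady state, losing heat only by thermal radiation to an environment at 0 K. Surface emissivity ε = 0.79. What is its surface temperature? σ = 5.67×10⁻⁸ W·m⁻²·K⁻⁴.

Steady state: internal power = radiated power, P = εσA T⁴.
Radiating area A = 2·3.63 = 7.260 m².
T⁴ = P/(εσA) = 3240/(0.79·5.67×10⁻⁸·7.260) = 9.963×10⁹ K⁴.
T = (9.963×10⁹)^(1/4).

T ≈ 316 K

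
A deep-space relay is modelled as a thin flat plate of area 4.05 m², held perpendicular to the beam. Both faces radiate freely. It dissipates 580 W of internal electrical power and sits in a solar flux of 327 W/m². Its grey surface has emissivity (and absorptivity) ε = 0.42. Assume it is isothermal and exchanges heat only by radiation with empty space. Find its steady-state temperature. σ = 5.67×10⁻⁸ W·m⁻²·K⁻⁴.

T ≈ 277 K

At steady state, absorbed solar power + internal power = radiated power.
Absorbed: α·S·A_cross = 0.42·327·4.050 = 556.2 W (cross-section A).
Total input = 556.2 + 580 = 1136 W.
Radiated: εσ·A_surf·T⁴ with A_surf = 2A = 8.100 m².
T⁴ = 1136/(0.42·5.67×10⁻⁸·8.100) = 5.890×10⁹ K⁴.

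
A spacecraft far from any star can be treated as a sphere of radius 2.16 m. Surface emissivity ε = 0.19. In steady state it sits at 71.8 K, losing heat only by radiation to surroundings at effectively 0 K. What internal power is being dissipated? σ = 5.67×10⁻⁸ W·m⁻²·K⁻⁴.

P ≈ 16.8 W

Steady state: P = εσA T⁴.
A = 4πr² = 58.63 m²; T⁴ = (71.8)⁴ = 2.658×10⁷ K⁴.
P = 0.19 × 5.67×10⁻⁸ × 58.63 × 2.658×10⁷.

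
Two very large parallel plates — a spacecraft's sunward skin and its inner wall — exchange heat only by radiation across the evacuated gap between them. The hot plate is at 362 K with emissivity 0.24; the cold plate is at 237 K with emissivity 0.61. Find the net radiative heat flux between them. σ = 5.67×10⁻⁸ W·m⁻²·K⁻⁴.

For two infinite grey parallel plates, q = σ(T₁⁴ − T₂⁴)/(1/ε₁ + 1/ε₂ − 1).
T₁⁴ − T₂⁴ = 1.717×10¹⁰ − 3.155×10⁹ = 1.402×10¹⁰ K⁴.
1/ε₁ + 1/ε₂ − 1 = 4.167 + 1.639 − 1 = 4.806.
q = 5.67×10⁻⁸ × 1.402×10¹⁰ / 4.806.

q ≈ 165 W/m²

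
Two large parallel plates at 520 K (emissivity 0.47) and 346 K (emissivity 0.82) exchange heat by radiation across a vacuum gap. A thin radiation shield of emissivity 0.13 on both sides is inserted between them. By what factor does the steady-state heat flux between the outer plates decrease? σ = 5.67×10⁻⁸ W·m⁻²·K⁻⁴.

factor ≈ 7.13

Without shield: q₀ = σΔ(T⁴)/(1/ε₁+1/ε₂−1) with denominator 2.347.
With shield the two gaps are in series; the resistances add: (1/ε₁+1/ε_s−1)+(1/ε_s+1/ε₂−1) = 8.820+7.912 = 16.73.
Heat-flux ratio q₀/q = 16.73/2.347.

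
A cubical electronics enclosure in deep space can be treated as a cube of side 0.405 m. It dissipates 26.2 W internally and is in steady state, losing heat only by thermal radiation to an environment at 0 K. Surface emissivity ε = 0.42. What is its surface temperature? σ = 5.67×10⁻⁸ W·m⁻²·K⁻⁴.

T ≈ 183 K

Steady state: internal power = radiated power, P = εσA T⁴.
Radiating area A = 6L² = 0.9842 m².
T⁴ = P/(εσA) = 26.2/(0.42·5.67×10⁻⁸·0.9842) = 1.118×10⁹ K⁴.
T = (1.118×10⁹)^(1/4).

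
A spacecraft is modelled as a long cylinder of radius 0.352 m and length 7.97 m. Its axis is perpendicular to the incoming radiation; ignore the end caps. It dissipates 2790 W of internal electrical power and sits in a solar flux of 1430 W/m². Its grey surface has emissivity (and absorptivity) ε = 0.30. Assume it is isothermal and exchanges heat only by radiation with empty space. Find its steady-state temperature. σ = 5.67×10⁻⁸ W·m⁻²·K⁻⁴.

At steady state, absorbed solar power + internal power = radiated power.
Absorbed: α·S·A_cross = 0.30·1430·5.611 = 2407 W (cross-section 2rL).
Total input = 2407 + 2790 = 5197 W.
Radiated: εσ·A_surf·T⁴ with A_surf = 2πrL = 17.63 m².
T⁴ = 5197/(0.30·5.67×10⁻⁸·17.63) = 1.733×10¹⁰ K⁴.

T ≈ 363 K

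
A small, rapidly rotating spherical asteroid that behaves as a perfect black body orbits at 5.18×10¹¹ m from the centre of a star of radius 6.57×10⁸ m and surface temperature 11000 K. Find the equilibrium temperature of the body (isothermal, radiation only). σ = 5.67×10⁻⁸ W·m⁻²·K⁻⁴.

The star's surface emits σT_*⁴; at distance d the flux is S = σT_*⁴(R_*/d)².
S = 5.67×10⁻⁸·(11000)⁴·(6.57×10⁸/5.18×10¹¹)² = 1335 W/m².
For an isothermal sphere T⁴ = (1−a)S/(4σ) = 5.888×10⁹ K⁴.

T ≈ 277 K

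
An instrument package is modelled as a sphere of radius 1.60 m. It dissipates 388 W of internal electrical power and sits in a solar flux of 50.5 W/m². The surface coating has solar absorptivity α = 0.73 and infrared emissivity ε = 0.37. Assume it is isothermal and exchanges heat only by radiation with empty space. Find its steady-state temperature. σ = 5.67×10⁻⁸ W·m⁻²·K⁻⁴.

T ≈ 178 K

At steady state, absorbed solar power + internal power = radiated power.
Absorbed: α·S·A_cross = 0.73·50.5·8.042 = 296.5 W (cross-section πr²).
Total input = 296.5 + 388 = 684.5 W.
Radiated: εσ·A_surf·T⁴ with A_surf = 4πr² = 32.17 m².
T⁴ = 684.5/(0.37·5.67×10⁻⁸·32.17) = 1.014×10⁹ K⁴.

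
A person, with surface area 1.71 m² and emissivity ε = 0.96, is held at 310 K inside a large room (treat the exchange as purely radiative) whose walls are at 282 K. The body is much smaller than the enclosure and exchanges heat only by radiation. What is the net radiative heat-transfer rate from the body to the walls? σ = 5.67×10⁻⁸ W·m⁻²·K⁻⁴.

For a small grey body in a large enclosure: P_net = εσA(T_body⁴ − T_wall⁴).
A = 1.71 m²; T_body⁴ − T_wall⁴ = 9.235×10⁹ − 6.324×10⁹ = 2.911×10⁹ K⁴.
|P_net| = 0.96·5.67×10⁻⁸·1.710·2.911×10⁹.

P_net ≈ 271 W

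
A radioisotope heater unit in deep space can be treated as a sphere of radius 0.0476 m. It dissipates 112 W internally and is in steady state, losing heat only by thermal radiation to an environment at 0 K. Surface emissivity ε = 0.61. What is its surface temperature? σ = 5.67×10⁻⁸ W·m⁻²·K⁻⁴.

T ≈ 581 K

Steady state: internal power = radiated power, P = εσA T⁴.
Radiating area A = 4πr² = 0.02847 m².
T⁴ = P/(εσA) = 112/(0.61·5.67×10⁻⁸·0.02847) = 1.137×10¹¹ K⁴.
T = (1.137×10¹¹)^(1/4).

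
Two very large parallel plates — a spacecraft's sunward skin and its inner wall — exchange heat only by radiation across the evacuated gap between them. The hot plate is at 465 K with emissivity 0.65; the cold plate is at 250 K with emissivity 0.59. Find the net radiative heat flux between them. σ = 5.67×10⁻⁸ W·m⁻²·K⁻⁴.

For two infinite grey parallel plates, q = σ(T₁⁴ − T₂⁴)/(1/ε₁ + 1/ε₂ − 1).
T₁⁴ − T₂⁴ = 4.675×10¹⁰ − 3.906×10⁹ = 4.285×10¹⁰ K⁴.
1/ε₁ + 1/ε₂ − 1 = 1.538 + 1.695 − 1 = 2.233.
q = 5.67×10⁻⁸ × 4.285×10¹⁰ / 2.233.

q ≈ 1090 W/m²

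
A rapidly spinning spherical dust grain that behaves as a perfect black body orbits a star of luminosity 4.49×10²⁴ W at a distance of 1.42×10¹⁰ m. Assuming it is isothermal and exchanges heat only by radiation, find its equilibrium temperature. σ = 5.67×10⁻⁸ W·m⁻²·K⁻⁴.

T ≈ 297 K

First find the stellar flux at distance d: S = L/(4πd²) = 4.49×10²⁴/(4π·(1.42×10¹⁰)²) = 1772 W/m².
For an isothermal sphere, absorbed (1−a)S·πr² = emitted σ·4πr²·T⁴, so T⁴ = (1−a)S/(4σ).
T⁴ = 1.00·1772/(4·5.67×10⁻⁸) = 7.813×10⁹ K⁴.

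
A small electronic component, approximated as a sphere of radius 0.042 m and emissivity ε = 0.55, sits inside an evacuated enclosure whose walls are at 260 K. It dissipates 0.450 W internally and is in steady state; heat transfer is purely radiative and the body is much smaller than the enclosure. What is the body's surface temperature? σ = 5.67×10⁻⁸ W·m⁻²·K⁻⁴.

T ≈ 269 K

For a small grey body in a large enclosure, net radiated power = εσA(T⁴ − T_w⁴).
Steady state: P = εσA(T⁴ − T_w⁴) with A = 4πr² = 0.02217 m².
T⁴ = P/(εσA) + T_w⁴ = 0.450/(0.55·5.67×10⁻⁸·0.02217) + (260)⁴
    = 6.510×10⁸ + 4.570×10⁹ = 5.221×10⁹ K⁴.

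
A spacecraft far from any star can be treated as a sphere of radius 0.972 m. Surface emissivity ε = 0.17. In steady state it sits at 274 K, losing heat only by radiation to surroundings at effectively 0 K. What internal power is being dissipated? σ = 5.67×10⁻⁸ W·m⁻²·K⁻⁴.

P ≈ 645 W

Steady state: P = εσA T⁴.
A = 4πr² = 11.87 m²; T⁴ = (274)⁴ = 5.636×10⁹ K⁴.
P = 0.17 × 5.67×10⁻⁸ × 11.87 × 5.636×10⁹.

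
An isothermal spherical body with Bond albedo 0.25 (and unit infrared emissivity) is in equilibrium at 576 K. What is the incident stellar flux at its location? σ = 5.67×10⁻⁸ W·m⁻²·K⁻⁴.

(1−a)S·πr² = σ·4πr²·T⁴ ⇒ S = 4σT⁴/(1−a).
S = 4·5.67×10⁻⁸·1.101×10¹¹/0.750.

S ≈ 33300 W/m²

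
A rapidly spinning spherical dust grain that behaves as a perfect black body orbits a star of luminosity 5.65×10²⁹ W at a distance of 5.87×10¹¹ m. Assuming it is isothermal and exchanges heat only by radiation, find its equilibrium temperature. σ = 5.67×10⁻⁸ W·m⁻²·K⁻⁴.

First find the stellar flux at distance d: S = L/(4πd²) = 5.65×10²⁹/(4π·(5.87×10¹¹)²) = 1.305×10⁵ W/m².
For an isothermal sphere, absorbed (1−a)S·πr² = emitted σ·4πr²·T⁴, so T⁴ = (1−a)S/(4σ).
T⁴ = 1.00·1.305×10⁵/(4·5.67×10⁻⁸) = 5.753×10¹¹ K⁴.

T ≈ 871 K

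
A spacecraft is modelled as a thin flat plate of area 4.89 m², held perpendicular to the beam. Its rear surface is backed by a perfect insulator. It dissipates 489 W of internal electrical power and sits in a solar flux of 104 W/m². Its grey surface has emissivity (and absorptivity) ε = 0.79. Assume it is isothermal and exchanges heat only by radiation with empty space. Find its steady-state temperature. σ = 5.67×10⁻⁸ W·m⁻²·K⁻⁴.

T ≈ 253 K

At steady state, absorbed solar power + internal power = radiated power.
Absorbed: α·S·A_cross = 0.79·104·4.890 = 401.8 W (cross-section A).
Total input = 401.8 + 489 = 890.8 W.
Radiated: εσ·A_surf·T⁴ with A_surf = A = 4.890 m².
T⁴ = 890.8/(0.79·5.67×10⁻⁸·4.890) = 4.067×10⁹ K⁴.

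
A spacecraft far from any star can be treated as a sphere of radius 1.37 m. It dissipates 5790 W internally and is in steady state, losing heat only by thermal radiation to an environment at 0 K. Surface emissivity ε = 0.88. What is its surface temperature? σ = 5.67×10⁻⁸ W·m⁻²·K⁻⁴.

Steady state: internal power = radiated power, P = εσA T⁴.
Radiating area A = 4πr² = 23.59 m².
T⁴ = P/(εσA) = 5790/(0.88·5.67×10⁻⁸·23.59) = 4.920×10⁹ K⁴.
T = (4.920×10⁹)^(1/4).

T ≈ 265 K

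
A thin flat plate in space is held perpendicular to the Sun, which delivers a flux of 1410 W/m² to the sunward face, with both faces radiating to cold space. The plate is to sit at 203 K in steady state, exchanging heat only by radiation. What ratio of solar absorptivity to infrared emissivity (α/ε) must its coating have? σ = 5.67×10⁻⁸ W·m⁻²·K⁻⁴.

Balance: αS·A = εσ·2A·T⁴ ⇒ α/ε = 2σT⁴/S.
α/ε = 2·5.67×10⁻⁸·(203)⁴/1410 = 2·5.67×10⁻⁸·1.698×10⁹/1410.

α/ε ≈ 0.137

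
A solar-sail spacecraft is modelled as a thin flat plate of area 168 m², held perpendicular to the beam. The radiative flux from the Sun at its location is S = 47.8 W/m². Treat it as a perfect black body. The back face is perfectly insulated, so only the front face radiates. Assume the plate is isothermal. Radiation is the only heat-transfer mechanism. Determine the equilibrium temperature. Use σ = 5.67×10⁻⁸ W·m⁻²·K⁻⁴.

At equilibrium, absorbed power = emitted power.
Absorbing cross-section = A = 168.0 m²; emitting surface = A = 168.0 m² (ratio 1).
S·A_cross = εσ·A_surf·T⁴  ⇒  T⁴ = S/(1σ).
T⁴ = 1.00·47.8/(1·5.67×10⁻⁸) = 8.430×10⁸ K⁴.
T = (8.430×10⁸)^(1/4).

T ≈ 170 K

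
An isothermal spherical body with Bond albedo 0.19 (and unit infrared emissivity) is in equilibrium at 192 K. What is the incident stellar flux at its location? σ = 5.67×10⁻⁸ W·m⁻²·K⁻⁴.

(1−a)S·πr² = σ·4πr²·T⁴ ⇒ S = 4σT⁴/(1−a).
S = 4·5.67×10⁻⁸·1.359×10⁹/0.810.

S ≈ 381 W/m²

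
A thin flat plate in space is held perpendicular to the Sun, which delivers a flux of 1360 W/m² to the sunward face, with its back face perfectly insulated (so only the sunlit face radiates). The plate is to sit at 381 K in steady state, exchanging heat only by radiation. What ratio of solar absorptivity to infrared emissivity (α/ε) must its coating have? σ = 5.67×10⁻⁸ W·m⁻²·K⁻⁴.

α/ε ≈ 0.879

Balance: αS·A = εσ·1A·T⁴ ⇒ α/ε = σT⁴/S.
α/ε = 5.67×10⁻⁸·(381)⁴/1360 = 5.67×10⁻⁸·2.107×10¹⁰/1360.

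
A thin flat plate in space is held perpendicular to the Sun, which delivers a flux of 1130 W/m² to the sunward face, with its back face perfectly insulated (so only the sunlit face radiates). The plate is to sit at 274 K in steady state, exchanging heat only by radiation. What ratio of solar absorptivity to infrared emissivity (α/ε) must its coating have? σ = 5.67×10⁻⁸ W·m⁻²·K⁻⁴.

Balance: αS·A = εσ·1A·T⁴ ⇒ α/ε = σT⁴/S.
α/ε = 5.67×10⁻⁸·(274)⁴/1130 = 5.67×10⁻⁸·5.636×10⁹/1130.

α/ε ≈ 0.283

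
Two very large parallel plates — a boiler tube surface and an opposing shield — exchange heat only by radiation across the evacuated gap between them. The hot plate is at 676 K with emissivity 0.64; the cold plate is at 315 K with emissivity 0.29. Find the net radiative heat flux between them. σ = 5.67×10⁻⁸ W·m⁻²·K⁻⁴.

For two infinite grey parallel plates, q = σ(T₁⁴ − T₂⁴)/(1/ε₁ + 1/ε₂ − 1).
T₁⁴ − T₂⁴ = 2.088×10¹¹ − 9.846×10⁹ = 1.990×10¹¹ K⁴.
1/ε₁ + 1/ε₂ − 1 = 1.562 + 3.448 − 1 = 4.011.
q = 5.67×10⁻⁸ × 1.990×10¹¹ / 4.011.

q ≈ 2810 W/m²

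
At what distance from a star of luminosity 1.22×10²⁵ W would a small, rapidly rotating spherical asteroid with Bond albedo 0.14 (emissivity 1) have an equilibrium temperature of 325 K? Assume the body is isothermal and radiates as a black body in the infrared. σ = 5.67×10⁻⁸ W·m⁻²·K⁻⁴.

d ≈ 1.82×10¹⁰ m

For an isothermal black-emitting sphere, (1−a)S·πr² = σ·4πr²·T⁴ ⇒ S = 4σT⁴/(1−a).
S = 4·5.67×10⁻⁸·(325)⁴/0.860 = 2942 W/m².
Flux falls as S = L/(4πd²), so d = √(L/(4πS)) = √(1.22×10²⁵/(4π·2942)).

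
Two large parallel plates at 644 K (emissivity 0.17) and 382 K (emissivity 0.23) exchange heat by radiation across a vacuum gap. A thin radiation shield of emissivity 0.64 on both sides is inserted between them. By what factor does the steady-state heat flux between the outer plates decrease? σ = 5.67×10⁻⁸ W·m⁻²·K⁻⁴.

factor ≈ 1.23

Without shield: q₀ = σΔ(T⁴)/(1/ε₁+1/ε₂−1) with denominator 9.230.
With shield the two gaps are in series; the resistances add: (1/ε₁+1/ε_s−1)+(1/ε_s+1/ε₂−1) = 6.445+4.910 = 11.36.
Heat-flux ratio q₀/q = 11.36/9.230.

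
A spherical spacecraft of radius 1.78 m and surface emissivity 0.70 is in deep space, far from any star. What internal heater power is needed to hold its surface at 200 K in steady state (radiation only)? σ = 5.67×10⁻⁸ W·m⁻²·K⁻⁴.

P ≈ 2530 W

P = εσ·4πr²·T⁴.
4πr² = 39.82 m²; T⁴ = 1.600×10⁹ K⁴.
P = 0.70·5.67×10⁻⁸·39.82·1.600×10⁹.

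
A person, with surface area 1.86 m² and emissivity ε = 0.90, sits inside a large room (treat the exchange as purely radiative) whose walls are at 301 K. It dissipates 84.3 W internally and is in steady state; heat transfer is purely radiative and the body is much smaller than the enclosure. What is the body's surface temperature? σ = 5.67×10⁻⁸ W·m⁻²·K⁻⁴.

For a small grey body in a large enclosure, net radiated power = εσA(T⁴ − T_w⁴).
Steady state: P = εσA(T⁴ − T_w⁴) with A = 1.86 m².
T⁴ = P/(εσA) + T_w⁴ = 84.3/(0.90·5.67×10⁻⁸·1.860) + (301)⁴
    = 8.882×10⁸ + 8.209×10⁹ = 9.097×10⁹ K⁴.

T ≈ 309 K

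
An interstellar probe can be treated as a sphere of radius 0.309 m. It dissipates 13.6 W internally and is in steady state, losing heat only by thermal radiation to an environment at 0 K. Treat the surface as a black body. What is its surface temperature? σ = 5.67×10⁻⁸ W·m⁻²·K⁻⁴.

T ≈ 119 K

Steady state: internal power = radiated power, P = εσA T⁴.
Radiating area A = 4πr² = 1.200 m².
T⁴ = P/(εσA) = 13.6/(1.0·5.67×10⁻⁸·1.200) = 1.999×10⁸ K⁴.
T = (1.999×10⁸)^(1/4).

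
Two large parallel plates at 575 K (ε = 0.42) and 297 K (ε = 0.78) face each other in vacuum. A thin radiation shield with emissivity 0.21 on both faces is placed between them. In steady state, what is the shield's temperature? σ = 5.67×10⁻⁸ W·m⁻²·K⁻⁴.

T_s ≈ 481 K

In steady state the net flux on the hot side equals that on the cold side.
σ(T₁⁴−T_s⁴)/D₁ = σ(T_s⁴−T₂⁴)/D₂, with D₁ = 1/ε₁+1/ε_s−1 = 6.143, D₂ = 1/ε_s+1/ε₂−1 = 5.044.
Solve for T_s⁴: T_s⁴ = (D₂·T₁⁴ + D₁·T₂⁴)/(D₁+D₂) = 5.356×10¹⁰ K⁴.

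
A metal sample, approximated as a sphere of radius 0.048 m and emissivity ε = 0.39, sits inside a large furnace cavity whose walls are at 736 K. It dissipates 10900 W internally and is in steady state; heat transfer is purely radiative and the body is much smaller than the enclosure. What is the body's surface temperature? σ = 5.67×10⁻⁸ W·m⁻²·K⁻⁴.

T ≈ 2040 K

For a small grey body in a large enclosure, net radiated power = εσA(T⁴ − T_w⁴).
Steady state: P = εσA(T⁴ − T_w⁴) with A = 4πr² = 0.02895 m².
T⁴ = P/(εσA) + T_w⁴ = 10900/(0.39·5.67×10⁻⁸·0.02895) + (736)⁴
    = 1.702×10¹³ + 2.934×10¹¹ = 1.732×10¹³ K⁴.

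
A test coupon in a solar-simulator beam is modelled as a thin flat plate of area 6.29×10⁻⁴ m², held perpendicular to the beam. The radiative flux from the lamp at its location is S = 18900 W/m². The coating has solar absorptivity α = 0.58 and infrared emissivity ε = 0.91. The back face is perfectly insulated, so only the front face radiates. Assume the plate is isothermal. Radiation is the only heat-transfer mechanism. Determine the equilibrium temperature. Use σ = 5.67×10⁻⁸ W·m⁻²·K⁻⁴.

At equilibrium, absorbed power = emitted power.
Absorbing cross-section = A = 6.290×10⁻⁴ m²; emitting surface = A = 6.290×10⁻⁴ m² (ratio 1).
αS·A_cross = εσ·A_surf·T⁴  ⇒  T⁴ = αS/(ε·1σ).
T⁴ = 0.580·18900/(0.91·1·5.67×10⁻⁸) = 2.125×10¹¹ K⁴.
T = (2.125×10¹¹)^(1/4).

T ≈ 679 K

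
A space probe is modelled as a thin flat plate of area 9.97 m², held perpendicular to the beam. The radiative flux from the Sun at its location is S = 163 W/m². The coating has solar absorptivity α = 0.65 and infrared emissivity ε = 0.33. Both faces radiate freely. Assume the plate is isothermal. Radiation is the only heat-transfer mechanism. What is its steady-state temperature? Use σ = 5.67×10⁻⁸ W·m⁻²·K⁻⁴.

At equilibrium, absorbed power = emitted power.
Absorbing cross-section = A = 9.970 m²; emitting surface = 2A = 19.94 m² (ratio 2).
αS·A_cross = εσ·A_surf·T⁴  ⇒  T⁴ = αS/(ε·2σ).
T⁴ = 0.650·163/(0.33·2·5.67×10⁻⁸) = 2.831×10⁹ K⁴.
T = (2.831×10⁹)^(1/4).

T ≈ 231 K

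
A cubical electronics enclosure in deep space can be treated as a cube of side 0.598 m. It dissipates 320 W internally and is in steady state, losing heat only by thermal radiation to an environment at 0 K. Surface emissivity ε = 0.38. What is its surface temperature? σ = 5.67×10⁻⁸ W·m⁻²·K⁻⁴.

Steady state: internal power = radiated power, P = εσA T⁴.
Radiating area A = 6L² = 2.146 m².
T⁴ = P/(εσA) = 320/(0.38·5.67×10⁻⁸·2.146) = 6.922×10⁹ K⁴.
T = (6.922×10⁹)^(1/4).

T ≈ 288 K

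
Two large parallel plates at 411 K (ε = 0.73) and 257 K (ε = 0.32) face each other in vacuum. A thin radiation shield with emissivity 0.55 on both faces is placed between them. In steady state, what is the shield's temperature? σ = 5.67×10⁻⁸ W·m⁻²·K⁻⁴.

T_s ≈ 376 K

In steady state the net flux on the hot side equals that on the cold side.
σ(T₁⁴−T_s⁴)/D₁ = σ(T_s⁴−T₂⁴)/D₂, with D₁ = 1/ε₁+1/ε_s−1 = 2.188, D₂ = 1/ε_s+1/ε₂−1 = 3.943.
Solve for T_s⁴: T_s⁴ = (D₂·T₁⁴ + D₁·T₂⁴)/(D₁+D₂) = 1.991×10¹⁰ K⁴.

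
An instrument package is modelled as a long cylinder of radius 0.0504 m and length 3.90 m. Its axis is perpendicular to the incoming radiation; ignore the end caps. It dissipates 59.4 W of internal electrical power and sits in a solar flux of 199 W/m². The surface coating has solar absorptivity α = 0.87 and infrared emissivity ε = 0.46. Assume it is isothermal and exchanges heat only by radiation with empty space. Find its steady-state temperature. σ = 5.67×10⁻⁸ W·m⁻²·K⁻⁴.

At steady state, absorbed solar power + internal power = radiated power.
Absorbed: α·S·A_cross = 0.87·199·0.3931 = 68.06 W (cross-section 2rL).
Total input = 68.06 + 59.4 = 127.5 W.
Radiated: εσ·A_surf·T⁴ with A_surf = 2πrL = 1.235 m².
T⁴ = 127.5/(0.46·5.67×10⁻⁸·1.235) = 3.957×10⁹ K⁴.

T ≈ 251 K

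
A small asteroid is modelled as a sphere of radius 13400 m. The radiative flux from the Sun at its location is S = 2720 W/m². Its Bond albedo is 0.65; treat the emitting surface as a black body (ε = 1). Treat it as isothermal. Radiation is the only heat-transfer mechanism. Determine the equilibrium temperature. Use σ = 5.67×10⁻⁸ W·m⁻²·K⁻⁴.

T ≈ 255 K

At equilibrium, absorbed power = emitted power.
Absorbing cross-section = πr² = 5.641×10⁸ m²; emitting surface = 4πr² = 2.256×10⁹ m² (ratio 4).
(1−a)S·A_cross = εσ·A_surf·T⁴  ⇒  T⁴ = (1−a)S/(4σ).
T⁴ = 0.350·2720/(4·5.67×10⁻⁸) = 4.198×10⁹ K⁴.
T = (4.198×10⁹)^(1/4).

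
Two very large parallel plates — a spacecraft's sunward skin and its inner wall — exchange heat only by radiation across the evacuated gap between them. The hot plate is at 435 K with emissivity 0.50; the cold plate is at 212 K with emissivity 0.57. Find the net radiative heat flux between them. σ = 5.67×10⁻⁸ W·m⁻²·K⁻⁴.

For two infinite grey parallel plates, q = σ(T₁⁴ − T₂⁴)/(1/ε₁ + 1/ε₂ − 1).
T₁⁴ − T₂⁴ = 3.581×10¹⁰ − 2.020×10⁹ = 3.379×10¹⁰ K⁴.
1/ε₁ + 1/ε₂ − 1 = 2.000 + 1.754 − 1 = 2.754.
q = 5.67×10⁻⁸ × 3.379×10¹⁰ / 2.754.

q ≈ 695 W/m²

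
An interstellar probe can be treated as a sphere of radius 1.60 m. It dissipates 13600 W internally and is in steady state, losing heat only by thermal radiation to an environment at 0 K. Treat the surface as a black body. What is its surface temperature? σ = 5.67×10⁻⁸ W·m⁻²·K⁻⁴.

Steady state: internal power = radiated power, P = εσA T⁴.
Radiating area A = 4πr² = 32.17 m².
T⁴ = P/(εσA) = 13600/(1.0·5.67×10⁻⁸·32.17) = 7.456×10⁹ K⁴.
T = (7.456×10⁹)^(1/4).

T ≈ 294 K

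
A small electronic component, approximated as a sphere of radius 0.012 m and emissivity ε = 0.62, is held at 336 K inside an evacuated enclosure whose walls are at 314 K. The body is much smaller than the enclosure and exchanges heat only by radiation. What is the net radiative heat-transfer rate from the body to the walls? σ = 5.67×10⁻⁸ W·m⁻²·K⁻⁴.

P_net ≈ 0.192 W

For a small grey body in a large enclosure: P_net = εσA(T_body⁴ − T_wall⁴).
A = 4πr² = 0.001810 m²; T_body⁴ − T_wall⁴ = 1.275×10¹⁰ − 9.721×10⁹ = 3.024×10⁹ K⁴.
|P_net| = 0.62·5.67×10⁻⁸·0.001810·3.024×10⁹.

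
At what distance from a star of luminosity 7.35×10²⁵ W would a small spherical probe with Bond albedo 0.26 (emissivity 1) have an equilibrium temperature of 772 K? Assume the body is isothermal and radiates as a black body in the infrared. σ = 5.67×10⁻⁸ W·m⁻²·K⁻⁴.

d ≈ 7.33×10⁹ m

For an isothermal black-emitting sphere, (1−a)S·πr² = σ·4πr²·T⁴ ⇒ S = 4σT⁴/(1−a).
S = 4·5.67×10⁻⁸·(772)⁴/0.740 = 1.089×10⁵ W/m².
Flux falls as S = L/(4πd²), so d = √(L/(4πS)) = √(7.35×10²⁵/(4π·1.089×10⁵)).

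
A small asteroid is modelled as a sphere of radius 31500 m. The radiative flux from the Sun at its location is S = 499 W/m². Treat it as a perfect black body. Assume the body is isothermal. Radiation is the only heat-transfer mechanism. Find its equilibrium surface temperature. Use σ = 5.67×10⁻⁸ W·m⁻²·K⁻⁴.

At equilibrium, absorbed power = emitted power.
Absorbing cross-section = πr² = 3.117×10⁹ m²; emitting surface = 4πr² = 1.247×10¹⁰ m² (ratio 4).
S·A_cross = εσ·A_surf·T⁴  ⇒  T⁴ = S/(4σ).
T⁴ = 1.00·499/(4·5.67×10⁻⁸) = 2.200×10⁹ K⁴.
T = (2.200×10⁹)^(1/4).

T ≈ 217 K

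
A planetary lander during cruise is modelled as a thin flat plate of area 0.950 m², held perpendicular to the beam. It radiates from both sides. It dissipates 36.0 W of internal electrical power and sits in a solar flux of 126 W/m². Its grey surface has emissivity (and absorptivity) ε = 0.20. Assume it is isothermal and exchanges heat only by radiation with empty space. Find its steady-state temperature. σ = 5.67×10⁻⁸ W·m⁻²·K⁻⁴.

T ≈ 230 K

At steady state, absorbed solar power + internal power = radiated power.
Absorbed: α·S·A_cross = 0.20·126·0.9500 = 23.94 W (cross-section A).
Total input = 23.94 + 36.0 = 59.94 W.
Radiated: εσ·A_surf·T⁴ with A_surf = 2A = 1.900 m².
T⁴ = 59.94/(0.20·5.67×10⁻⁸·1.900) = 2.782×10⁹ K⁴.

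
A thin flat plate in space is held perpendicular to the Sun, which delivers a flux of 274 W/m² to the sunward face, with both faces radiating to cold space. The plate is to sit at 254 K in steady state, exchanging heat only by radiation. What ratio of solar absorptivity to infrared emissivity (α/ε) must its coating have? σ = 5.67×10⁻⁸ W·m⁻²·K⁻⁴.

Balance: αS·A = εσ·2A·T⁴ ⇒ α/ε = 2σT⁴/S.
α/ε = 2·5.67×10⁻⁸·(254)⁴/274 = 2·5.67×10⁻⁸·4.162×10⁹/274.

α/ε ≈ 1.72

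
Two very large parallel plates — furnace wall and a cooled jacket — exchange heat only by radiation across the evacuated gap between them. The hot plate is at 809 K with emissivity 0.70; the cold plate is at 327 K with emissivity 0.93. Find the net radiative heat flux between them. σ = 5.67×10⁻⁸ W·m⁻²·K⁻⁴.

q ≈ 15700 W/m²

For two infinite grey parallel plates, q = σ(T₁⁴ − T₂⁴)/(1/ε₁ + 1/ε₂ − 1).
T₁⁴ − T₂⁴ = 4.283×10¹¹ − 1.143×10¹⁰ = 4.169×10¹¹ K⁴.
1/ε₁ + 1/ε₂ − 1 = 1.429 + 1.075 − 1 = 1.504.
q = 5.67×10⁻⁸ × 4.169×10¹¹ / 1.504.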